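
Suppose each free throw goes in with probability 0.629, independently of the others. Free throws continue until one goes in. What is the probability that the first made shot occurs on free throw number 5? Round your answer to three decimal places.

Geometric (trials to first success), p = 0.629.
P(Y = 5) = (1−p)^4 · p = 0.018945 · 0.629 = 0.01192

0.012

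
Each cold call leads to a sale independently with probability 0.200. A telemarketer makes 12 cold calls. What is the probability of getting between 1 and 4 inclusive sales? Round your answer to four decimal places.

X ~ Binomial(12, 0.20); P(1 ≤ X ≤ 4) = Σ C(12,k) p^k (1−p)^(12−k) over k:
  k=1: C(12,1)·0.20^1·0.80^11 = 0.206158
  k=2: C(12,2)·0.20^2·0.80^10 = 0.283468
  k=3: C(12,3)·0.20^3·0.80^9 = 0.236223
  k=4: C(12,4)·0.20^4·0.80^8 = 0.132876
Total = 0.858725

0.8587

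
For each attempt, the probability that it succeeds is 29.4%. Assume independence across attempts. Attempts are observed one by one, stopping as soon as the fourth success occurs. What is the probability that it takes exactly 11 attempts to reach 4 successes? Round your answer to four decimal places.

0.0784

Y = trial on which the fourth success occurs; negative binomial, r=4, p=0.294.
P(Y=11) = C(10,3) · p^4 · (1−p)^7
= 120 · 0.0074712 · 0.087424 = 0.078380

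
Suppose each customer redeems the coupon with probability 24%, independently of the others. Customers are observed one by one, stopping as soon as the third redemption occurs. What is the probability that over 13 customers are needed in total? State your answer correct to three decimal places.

Needing more than 13 customers ⇔ fewer than 3 successes in the first 13. With X ~ Binomial(13, 0.24), P(Y > 13) = P(X ≤ 2).
  k=0: C(13,0)·0.24^0·0.76^13 = 0.02822
  k=1: C(13,1)·0.24^1·0.76^12 = 0.11586
  k=2: C(13,2)·0.24^2·0.76^11 = 0.21952
P(X ≤ 2) = 0.36359

0.364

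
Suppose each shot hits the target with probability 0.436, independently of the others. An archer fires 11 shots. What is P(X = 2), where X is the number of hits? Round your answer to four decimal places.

0.0604

X ~ Binomial(n=11, p=0.436).
P(X=2) = C(11,2) · p^2 · (1−p)^9
= 55 · 0.1901 · 0.0057745 = 0.060374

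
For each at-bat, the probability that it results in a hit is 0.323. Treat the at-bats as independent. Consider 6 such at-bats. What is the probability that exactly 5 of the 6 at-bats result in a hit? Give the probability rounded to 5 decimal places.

0.01428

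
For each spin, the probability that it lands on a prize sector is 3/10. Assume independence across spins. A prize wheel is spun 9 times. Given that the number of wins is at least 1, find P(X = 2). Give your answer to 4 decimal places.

0.2780

X ~ Binomial(9, 0.30). Want P(X=2 | X≥1) = P(X=2) / P(X≥1).
P(X=2) = C(9,2)·0.30^2·0.70^7 = 0.266828
P(X≥1) = 1 − 0.040354 = 0.959646
Ratio = 0.266828 / 0.959646 = 0.278048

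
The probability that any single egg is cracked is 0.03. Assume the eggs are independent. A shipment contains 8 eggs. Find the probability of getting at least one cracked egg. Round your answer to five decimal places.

0.21626

P(at least one) = 1 − P(none) = 1 − (1 − 0.03)^8
= 1 − 0.7837434 = 0.2162566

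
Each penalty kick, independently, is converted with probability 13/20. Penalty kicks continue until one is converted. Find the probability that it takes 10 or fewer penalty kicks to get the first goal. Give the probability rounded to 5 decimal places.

0.99997

Y = number of penalty kicks to the first success; geometric, p = 0.65.
P(Y ≤ 10) = 1 − (1−p)^10 = 1 − 0.0000276 = 0.9999724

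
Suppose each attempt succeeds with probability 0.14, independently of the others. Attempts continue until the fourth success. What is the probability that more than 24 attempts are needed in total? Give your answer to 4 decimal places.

0.5613

Needing more than 24 attempts ⇔ fewer than 4 successes in the first 24. With X ~ Binomial(24, 0.14), P(Y > 24) = P(X ≤ 3).
  k=0: C(24,0)·0.14^0·0.86^24 = 0.026789
  k=1: C(24,1)·0.14^1·0.86^23 = 0.104666
  k=2: C(24,2)·0.14^2·0.86^22 = 0.195944
  k=3: C(24,3)·0.14^3·0.86^21 = 0.233917
P(X ≤ 3) = 0.561316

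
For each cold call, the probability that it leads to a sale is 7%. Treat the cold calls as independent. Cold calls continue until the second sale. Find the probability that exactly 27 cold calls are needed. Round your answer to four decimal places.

Y = trial on which the second success occurs; negative binomial, r=2, p=0.07.
P(Y=27) = C(26,1) · p^2 · (1−p)^25
= 26 · 0.0049 · 0.16296 = 0.020761

0.0208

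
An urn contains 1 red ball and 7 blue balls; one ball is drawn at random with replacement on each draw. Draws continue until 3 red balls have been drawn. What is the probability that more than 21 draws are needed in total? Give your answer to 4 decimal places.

0.5018

Needing more than 21 draws ⇔ fewer than 3 successes in the first 21. With X ~ Binomial(21, 0.125), P(Y > 21) = P(X ≤ 2).
  k=0: C(21,0)·0.125^0·0.875^21 = 0.060558
  k=1: C(21,1)·0.125^1·0.875^20 = 0.181673
  k=2: C(21,2)·0.125^2·0.875^19 = 0.259533
P(X ≤ 2) = 0.501764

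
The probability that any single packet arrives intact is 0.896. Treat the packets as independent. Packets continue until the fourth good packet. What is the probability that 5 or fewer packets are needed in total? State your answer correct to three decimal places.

Finishing within 5 packets ⇔ at least 4 successes in the first 5. With X ~ Binomial(5, 0.896), P(Y ≤ 5) = 1 − P(X ≤ 3).
  k=0: C(5,0)·0.896^0·0.104^5 = 0.00001
  k=1: C(5,1)·0.896^1·0.104^4 = 0.00052
  k=2: C(5,2)·0.896^2·0.104^3 = 0.00903
  k=3: C(5,3)·0.896^3·0.104^2 = 0.07780
1 − 0.08737 = 0.91263

0.913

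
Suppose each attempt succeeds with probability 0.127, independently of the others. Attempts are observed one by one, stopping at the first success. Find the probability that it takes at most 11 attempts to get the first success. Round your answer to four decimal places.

0.7755

Y = number of attempts to the first success; geometric, p = 0.127.
P(Y ≤ 11) = 1 − (1−p)^11 = 1 − 0.224469 = 0.775531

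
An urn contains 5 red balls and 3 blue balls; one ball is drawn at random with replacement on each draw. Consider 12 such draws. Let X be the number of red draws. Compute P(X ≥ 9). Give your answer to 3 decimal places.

0.282

X ~ Binomial(12, 0.625); P(X ≥ 9) = Σ C(12,k) p^k (1−p)^(12−k) over k:
  k=9: C(12,9)·0.625^9·0.375^3 = 0.16882
  k=10: C(12,10)·0.625^10·0.375^2 = 0.08441
  k=11: C(12,11)·0.625^11·0.375^1 = 0.02558
  k=12: C(12,12)·0.625^12·0.375^0 = 0.00355
Total = 0.28237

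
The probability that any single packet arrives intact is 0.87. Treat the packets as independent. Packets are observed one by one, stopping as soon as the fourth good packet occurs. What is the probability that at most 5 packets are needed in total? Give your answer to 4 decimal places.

Finishing within 5 packets ⇔ at least 4 successes in the first 5. With X ~ Binomial(5, 0.87), P(Y ≤ 5) = 1 − P(X ≤ 3).
  k=0: C(5,0)·0.87^0·0.13^5 = 0.000037
  k=1: C(5,1)·0.87^1·0.13^4 = 0.001242
  k=2: C(5,2)·0.87^2·0.13^3 = 0.016629
  k=3: C(5,3)·0.87^3·0.13^2 = 0.111287
1 − 0.129196 = 0.870804

0.8708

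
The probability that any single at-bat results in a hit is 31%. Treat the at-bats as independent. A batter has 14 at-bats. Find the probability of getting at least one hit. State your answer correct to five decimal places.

P(at least one) = 1 − P(none) = 1 − (1 − 0.31)^14
= 1 − 0.0055448 = 0.9944552

0.99446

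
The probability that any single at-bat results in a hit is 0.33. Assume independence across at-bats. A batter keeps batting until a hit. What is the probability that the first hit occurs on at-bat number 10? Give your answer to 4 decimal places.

0.0090

Geometric (trials to first success), p = 0.33.
P(Y = 10) = (1−p)^9 · p = 0.027207 · 0.33 = 0.008978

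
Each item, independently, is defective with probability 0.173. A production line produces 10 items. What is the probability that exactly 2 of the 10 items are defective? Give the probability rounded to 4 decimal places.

X ~ Binomial(n=10, p=0.173).
P(X=2) = C(10,2) · p^2 · (1−p)^8
= 45 · 0.029929 · 0.2188 = 0.294679

0.2947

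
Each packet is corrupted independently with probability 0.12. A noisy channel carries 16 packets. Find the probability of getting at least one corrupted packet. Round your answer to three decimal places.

0.871

P(at least one) = 1 − P(none) = 1 − (1 − 0.12)^16
= 1 − 0.12934 = 0.87066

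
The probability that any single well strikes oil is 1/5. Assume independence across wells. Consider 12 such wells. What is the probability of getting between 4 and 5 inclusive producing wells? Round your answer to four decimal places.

X ~ Binomial(12, 0.20); P(4 ≤ X ≤ 5) = Σ C(12,k) p^k (1−p)^(12−k) over k:
  k=4: C(12,4)·0.20^4·0.80^8 = 0.132876
  k=5: C(12,5)·0.20^5·0.80^7 = 0.053150
Total = 0.186026

0.1860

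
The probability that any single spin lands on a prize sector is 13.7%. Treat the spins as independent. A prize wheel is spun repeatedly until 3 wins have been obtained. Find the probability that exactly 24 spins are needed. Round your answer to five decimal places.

Y = trial on which the third success occurs; negative binomial, r=3, p=0.137.
P(Y=24) = C(23,2) · p^3 · (1−p)^21
= 253 · 0.0025714 · 0.045313 = 0.0294787

0.02948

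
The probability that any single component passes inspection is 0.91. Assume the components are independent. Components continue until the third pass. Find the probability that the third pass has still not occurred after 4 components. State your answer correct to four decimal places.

0.0430

Needing more than 4 components ⇔ fewer than 3 successes in the first 4. With X ~ Binomial(4, 0.91), P(Y > 4) = P(X ≤ 2).
  k=0: C(4,0)·0.91^0·0.09^4 = 0.000066
  k=1: C(4,1)·0.91^1·0.09^3 = 0.002654
  k=2: C(4,2)·0.91^2·0.09^2 = 0.040246
P(X ≤ 2) = 0.042965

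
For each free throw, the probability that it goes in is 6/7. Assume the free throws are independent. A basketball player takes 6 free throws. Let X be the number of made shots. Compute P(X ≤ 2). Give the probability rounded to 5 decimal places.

X ~ Binomial(6, 0.857143); P(X ≤ 2) = Σ C(6,k) p^k (1−p)^(6−k) over k:
  k=0: C(6,0)·0.857143^0·0.142857^6 = 0.0000085
  k=1: C(6,1)·0.857143^1·0.142857^5 = 0.0003060
  k=2: C(6,2)·0.857143^2·0.142857^4 = 0.0045899
Total = 0.0049044

0.00490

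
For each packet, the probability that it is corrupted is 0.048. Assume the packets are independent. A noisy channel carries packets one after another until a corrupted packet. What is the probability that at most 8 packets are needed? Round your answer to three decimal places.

0.325

Y = number of packets to the first success; geometric, p = 0.048.
P(Y ≤ 8) = 1 − (1−p)^8 = 1 − 0.67468 = 0.32532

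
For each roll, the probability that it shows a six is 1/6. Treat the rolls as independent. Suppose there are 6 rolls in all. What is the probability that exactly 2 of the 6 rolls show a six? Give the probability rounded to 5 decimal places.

0.20094

X ~ Binomial(n=6, p=0.166667).
P(X=2) = C(6,2) · p^2 · (1−p)^4
= 15 · 0.027778 · 0.48225 = 0.2009388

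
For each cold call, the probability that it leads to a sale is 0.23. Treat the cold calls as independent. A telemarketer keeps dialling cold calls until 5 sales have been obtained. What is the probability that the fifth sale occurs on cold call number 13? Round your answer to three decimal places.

Y = trial on which the fifth success occurs; negative binomial, r=5, p=0.23.
P(Y=13) = C(12,4) · p^5 · (1−p)^8
= 495 · 0.00064363 · 0.12357 = 0.03937

0.039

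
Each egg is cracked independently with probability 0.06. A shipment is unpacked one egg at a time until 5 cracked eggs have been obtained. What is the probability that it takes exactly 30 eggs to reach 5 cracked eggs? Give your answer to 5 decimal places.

0.00393

Y = trial on which the fifth success occurs; negative binomial, r=5, p=0.06.
P(Y=30) = C(29,4) · p^5 · (1−p)^25
= 23751 · 7.776e-07 · 0.21291 = 0.0039322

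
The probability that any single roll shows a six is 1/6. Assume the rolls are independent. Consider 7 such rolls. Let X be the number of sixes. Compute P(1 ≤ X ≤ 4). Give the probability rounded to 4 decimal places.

0.7189

X ~ Binomial(7, 0.166667); P(1 ≤ X ≤ 4) = Σ C(7,k) p^k (1−p)^(7−k) over k:
  k=1: C(7,1)·0.166667^1·0.833333^6 = 0.390714
  k=2: C(7,2)·0.166667^2·0.833333^5 = 0.234429
  k=3: C(7,3)·0.166667^3·0.833333^4 = 0.078143
  k=4: C(7,4)·0.166667^4·0.833333^3 = 0.015629
Total = 0.718914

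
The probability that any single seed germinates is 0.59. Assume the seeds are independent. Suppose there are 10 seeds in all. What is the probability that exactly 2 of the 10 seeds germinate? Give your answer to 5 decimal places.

0.01251

X ~ Binomial(n=10, p=0.59).
P(X=2) = C(10,2) · p^2 · (1−p)^8
= 45 · 0.3481 · 0.00079849 = 0.0125080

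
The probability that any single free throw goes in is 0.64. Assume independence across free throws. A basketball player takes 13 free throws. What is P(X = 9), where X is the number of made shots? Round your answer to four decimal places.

X ~ Binomial(n=13, p=0.64).
P(X=9) = C(13,9) · p^9 · (1−p)^4
= 715 · 0.018014 · 0.016796 = 0.216339

0.2163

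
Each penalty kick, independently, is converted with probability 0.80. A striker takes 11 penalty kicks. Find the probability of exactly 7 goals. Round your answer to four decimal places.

X ~ Binomial(n=11, p=0.80).
P(X=7) = C(11,7) · p^7 · (1−p)^4
= 330 · 0.20972 · 0.0016 = 0.110730

0.1107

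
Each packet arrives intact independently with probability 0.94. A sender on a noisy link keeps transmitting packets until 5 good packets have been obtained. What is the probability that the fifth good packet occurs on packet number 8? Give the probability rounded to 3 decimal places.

0.006

Y = trial on which the fifth success occurs; negative binomial, r=5, p=0.94.
P(Y=8) = C(7,4) · p^5 · (1−p)^3
= 35 · 0.7339 · 0.000216 = 0.00555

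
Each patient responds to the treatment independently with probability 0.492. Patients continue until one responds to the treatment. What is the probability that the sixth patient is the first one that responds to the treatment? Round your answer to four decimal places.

Geometric (trials to first success), p = 0.492.
P(Y = 6) = (1−p)^5 · p = 0.033831 · 0.492 = 0.016645

0.0166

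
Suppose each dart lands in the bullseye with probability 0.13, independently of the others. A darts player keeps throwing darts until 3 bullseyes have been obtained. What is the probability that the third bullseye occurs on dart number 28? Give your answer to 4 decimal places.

0.0237

Y = trial on which the third success occurs; negative binomial, r=3, p=0.13.
P(Y=28) = C(27,2) · p^3 · (1−p)^25
= 351 · 0.002197 · 0.03076 = 0.023720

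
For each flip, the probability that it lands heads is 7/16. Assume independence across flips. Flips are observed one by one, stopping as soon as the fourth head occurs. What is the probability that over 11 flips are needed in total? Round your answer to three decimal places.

0.215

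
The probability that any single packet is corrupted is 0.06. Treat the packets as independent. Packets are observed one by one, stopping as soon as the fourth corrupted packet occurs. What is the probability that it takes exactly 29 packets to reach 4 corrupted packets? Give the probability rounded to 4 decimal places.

0.0090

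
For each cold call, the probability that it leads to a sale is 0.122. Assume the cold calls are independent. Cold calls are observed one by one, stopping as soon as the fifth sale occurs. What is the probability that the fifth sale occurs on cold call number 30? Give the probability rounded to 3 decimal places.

Y = trial on which the fifth success occurs; negative binomial, r=5, p=0.122.
P(Y=30) = C(29,4) · p^5 · (1−p)^25
= 23751 · 2.7027e-05 · 0.038669 = 0.02482

0.025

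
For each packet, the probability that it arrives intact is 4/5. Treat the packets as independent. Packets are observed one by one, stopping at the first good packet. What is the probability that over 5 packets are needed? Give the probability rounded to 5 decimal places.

Y = number of packets to the first success; geometric, p = 0.80.
P(Y > 5) = P(first 5 all fail) = (1−p)^5 = 0.0003200

0.00032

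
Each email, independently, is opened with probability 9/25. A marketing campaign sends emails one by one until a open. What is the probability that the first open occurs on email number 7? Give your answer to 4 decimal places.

0.0247

Geometric (trials to first success), p = 0.36.
P(Y = 7) = (1−p)^6 · p = 0.068719 · 0.36 = 0.024739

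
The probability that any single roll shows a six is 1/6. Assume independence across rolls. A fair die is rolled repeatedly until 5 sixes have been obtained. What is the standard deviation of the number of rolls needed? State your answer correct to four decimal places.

Y = total rolls until the fifth success; negative binomial with r=5, p=0.166667.
SD(Y) = √[r(1−p)/p²] = √(150.000000) = 12.247449

12.2474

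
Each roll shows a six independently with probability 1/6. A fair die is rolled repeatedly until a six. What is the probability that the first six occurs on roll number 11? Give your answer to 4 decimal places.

0.0269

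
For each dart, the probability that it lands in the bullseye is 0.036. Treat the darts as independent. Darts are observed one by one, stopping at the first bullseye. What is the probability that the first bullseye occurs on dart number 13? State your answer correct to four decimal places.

Geometric (trials to first success), p = 0.036.
P(Y = 13) = (1−p)^12 · p = 0.64406 · 0.036 = 0.023186

0.0232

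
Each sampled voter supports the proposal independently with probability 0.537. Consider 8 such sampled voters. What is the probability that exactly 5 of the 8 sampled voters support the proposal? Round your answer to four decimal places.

0.2482

X ~ Binomial(n=8, p=0.537).
P(X=5) = C(8,5) · p^5 · (1−p)^3
= 56 · 0.044655 · 0.099253 = 0.248200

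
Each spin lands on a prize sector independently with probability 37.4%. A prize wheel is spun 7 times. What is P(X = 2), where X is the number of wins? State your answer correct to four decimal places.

X ~ Binomial(n=7, p=0.374).
P(X=2) = C(7,2) · p^2 · (1−p)^5
= 21 · 0.13988 · 0.096133 = 0.282380

0.2824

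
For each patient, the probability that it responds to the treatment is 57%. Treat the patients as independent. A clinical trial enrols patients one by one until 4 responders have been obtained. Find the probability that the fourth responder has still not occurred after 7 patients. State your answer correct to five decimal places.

0.34984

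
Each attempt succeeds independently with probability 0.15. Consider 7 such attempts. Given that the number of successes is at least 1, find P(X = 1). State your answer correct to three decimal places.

X ~ Binomial(7, 0.15). Want P(X=1 | X≥1) = P(X=1) / P(X≥1).
P(X=1) = C(7,1)·0.15^1·0.85^6 = 0.39601
P(X≥1) = 1 − 0.32058 = 0.67942
Ratio = 0.39601 / 0.67942 = 0.58286

0.583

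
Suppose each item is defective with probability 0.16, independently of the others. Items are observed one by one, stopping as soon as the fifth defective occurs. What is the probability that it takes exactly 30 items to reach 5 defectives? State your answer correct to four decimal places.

0.0319

Y = trial on which the fifth success occurs; negative binomial, r=5, p=0.16.
P(Y=30) = C(29,4) · p^5 · (1−p)^25
= 23751 · 0.00010486 · 0.012793 = 0.031861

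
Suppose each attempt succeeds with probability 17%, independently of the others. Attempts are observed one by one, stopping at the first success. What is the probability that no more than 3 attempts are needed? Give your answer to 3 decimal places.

Y = number of attempts to the first success; geometric, p = 0.17.
P(Y ≤ 3) = 1 − (1−p)^3 = 1 − 0.57179 = 0.42821

0.428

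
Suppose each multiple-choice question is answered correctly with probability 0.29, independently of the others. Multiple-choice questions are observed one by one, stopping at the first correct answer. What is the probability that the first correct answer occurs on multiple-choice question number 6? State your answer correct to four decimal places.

Geometric (trials to first success), p = 0.29.
P(Y = 6) = (1−p)^5 · p = 0.18042 · 0.29 = 0.052323

0.0523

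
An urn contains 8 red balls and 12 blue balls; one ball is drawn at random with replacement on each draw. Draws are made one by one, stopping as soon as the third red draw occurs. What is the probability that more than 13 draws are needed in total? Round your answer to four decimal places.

Needing more than 13 draws ⇔ fewer than 3 successes in the first 13. With X ~ Binomial(13, 0.40), P(Y > 13) = P(X ≤ 2).
  k=0: C(13,0)·0.40^0·0.60^13 = 0.001306
  k=1: C(13,1)·0.40^1·0.60^12 = 0.011319
  k=2: C(13,2)·0.40^2·0.60^11 = 0.045277
P(X ≤ 2) = 0.057902

0.0579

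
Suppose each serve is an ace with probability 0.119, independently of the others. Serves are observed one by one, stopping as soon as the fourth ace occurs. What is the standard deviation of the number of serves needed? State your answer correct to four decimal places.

15.7751

Y = total serves until the fourth success; negative binomial with r=4, p=0.119.
SD(Y) = √[r(1−p)/p²] = √(248.852482) = 15.775059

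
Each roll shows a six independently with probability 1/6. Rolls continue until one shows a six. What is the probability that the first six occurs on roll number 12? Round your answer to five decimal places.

Geometric (trials to first success), p = 0.166667.
P(Y = 12) = (1−p)^11 · p = 0.13459 · 0.166667 = 0.0224313

0.02243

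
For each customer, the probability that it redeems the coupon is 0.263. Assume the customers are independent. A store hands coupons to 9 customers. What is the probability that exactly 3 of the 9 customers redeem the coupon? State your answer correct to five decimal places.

X ~ Binomial(n=9, p=0.263).
P(X=3) = C(9,3) · p^3 · (1−p)^6
= 84 · 0.018191 · 0.16025 = 0.2448790

0.24488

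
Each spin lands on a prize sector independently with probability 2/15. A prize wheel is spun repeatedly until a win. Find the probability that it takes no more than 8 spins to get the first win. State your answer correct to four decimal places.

Y = number of spins to the first success; geometric, p = 0.133333.
P(Y ≤ 8) = 1 − (1−p)^8 = 1 − 0.318285 = 0.681715

0.6817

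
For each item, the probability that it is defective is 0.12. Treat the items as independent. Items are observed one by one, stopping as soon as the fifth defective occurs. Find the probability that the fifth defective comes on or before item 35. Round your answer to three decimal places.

Finishing within 35 items ⇔ at least 5 successes in the first 35. With X ~ Binomial(35, 0.12), P(Y ≤ 35) = 1 − P(X ≤ 4).
  k=0: C(35,0)·0.12^0·0.88^35 = 0.01140
  k=1: C(35,1)·0.12^1·0.88^34 = 0.05441
  k=2: C(35,2)·0.12^2·0.88^33 = 0.12613
  k=3: C(35,3)·0.12^3·0.88^32 = 0.18919
  k=4: C(35,4)·0.12^4·0.88^31 = 0.20639
1 − 0.58751 = 0.41249

0.412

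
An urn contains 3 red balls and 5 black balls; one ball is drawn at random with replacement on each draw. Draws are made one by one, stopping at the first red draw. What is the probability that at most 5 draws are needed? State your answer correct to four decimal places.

0.9046

Y = number of draws to the first success; geometric, p = 0.375.
P(Y ≤ 5) = 1 − (1−p)^5 = 1 − 0.095367 = 0.904633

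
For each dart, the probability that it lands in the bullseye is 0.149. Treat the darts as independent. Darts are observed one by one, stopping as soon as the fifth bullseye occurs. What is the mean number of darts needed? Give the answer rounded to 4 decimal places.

33.5570

Y = total darts until the fifth success; negative binomial with r=5, p=0.149.
E[Y] = r / p = 5 / 0.149 = 33.557047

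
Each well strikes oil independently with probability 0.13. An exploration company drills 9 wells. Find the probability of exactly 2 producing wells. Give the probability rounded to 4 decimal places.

0.2295

X ~ Binomial(n=9, p=0.13).
P(X=2) = C(9,2) · p^2 · (1−p)^7
= 36 · 0.0169 · 0.37725 = 0.229522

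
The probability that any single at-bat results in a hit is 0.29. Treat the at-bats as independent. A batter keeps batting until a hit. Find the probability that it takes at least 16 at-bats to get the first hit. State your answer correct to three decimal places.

0.006

Y = number of at-bats to the first success; geometric, p = 0.29.
P(Y > 15) = P(first 15 all fail) = (1−p)^15 = 0.00587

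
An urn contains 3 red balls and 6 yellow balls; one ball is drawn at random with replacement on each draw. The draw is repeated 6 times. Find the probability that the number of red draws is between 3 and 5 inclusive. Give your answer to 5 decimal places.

X ~ Binomial(6, 0.333333); P(3 ≤ X ≤ 5) = Σ C(6,k) p^k (1−p)^(6−k) over k:
  k=3: C(6,3)·0.333333^3·0.666667^3 = 0.2194787
  k=4: C(6,4)·0.333333^4·0.666667^2 = 0.0823045
  k=5: C(6,5)·0.333333^5·0.666667^1 = 0.0164609
Total = 0.3182442

0.31824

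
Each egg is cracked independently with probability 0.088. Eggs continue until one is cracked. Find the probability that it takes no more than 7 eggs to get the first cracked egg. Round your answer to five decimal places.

Y = number of eggs to the first success; geometric, p = 0.088.
P(Y ≤ 7) = 1 − (1−p)^7 = 1 − 0.5247638 = 0.4752362

0.47524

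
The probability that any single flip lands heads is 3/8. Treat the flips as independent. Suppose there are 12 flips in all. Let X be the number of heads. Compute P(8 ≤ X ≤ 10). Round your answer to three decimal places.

X ~ Binomial(12, 0.375); P(8 ≤ X ≤ 10) = Σ C(12,k) p^k (1−p)^(12−k) over k:
  k=8: C(12,8)·0.375^8·0.625^4 = 0.02954
  k=9: C(12,9)·0.375^9·0.625^3 = 0.00788
  k=10: C(12,10)·0.375^10·0.625^2 = 0.00142
Total = 0.03883

0.039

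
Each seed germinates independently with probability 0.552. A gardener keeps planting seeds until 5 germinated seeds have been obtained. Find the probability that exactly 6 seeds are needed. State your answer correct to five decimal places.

Y = trial on which the fifth success occurs; negative binomial, r=5, p=0.552.
P(Y=6) = C(5,4) · p^5 · (1−p)^1
= 5 · 0.05125 · 0.448 = 0.1148004

0.11480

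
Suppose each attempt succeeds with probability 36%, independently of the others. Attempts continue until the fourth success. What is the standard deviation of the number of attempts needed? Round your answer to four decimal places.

4.4444

Y = total attempts until the fourth success; negative binomial with r=4, p=0.36.
SD(Y) = √[r(1−p)/p²] = √(19.753086) = 4.444444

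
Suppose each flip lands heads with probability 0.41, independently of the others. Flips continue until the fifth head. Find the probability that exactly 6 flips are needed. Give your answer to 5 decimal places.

Y = trial on which the fifth success occurs; negative binomial, r=5, p=0.41.
P(Y=6) = C(5,4) · p^5 · (1−p)^1
= 5 · 0.011586 · 0.59 = 0.0341776

0.03418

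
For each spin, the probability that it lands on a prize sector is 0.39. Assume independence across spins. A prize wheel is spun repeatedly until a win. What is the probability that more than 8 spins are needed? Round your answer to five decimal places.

Y = number of spins to the first success; geometric, p = 0.39.
P(Y > 8) = P(first 8 all fail) = (1−p)^8 = 0.0191707

0.01917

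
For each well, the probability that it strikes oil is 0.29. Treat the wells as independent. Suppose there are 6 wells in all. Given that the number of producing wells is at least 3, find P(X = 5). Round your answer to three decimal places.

X ~ Binomial(6, 0.29). Want P(X=5 | X≥3) = P(X=5) / P(X≥3).
P(X=5) = C(6,5)·0.29^5·0.71^1 = 0.00874
P(X≥3) = 1 − 0.12810 − 0.31394 − 0.32057 = 0.23740
Ratio = 0.00874 / 0.23740 = 0.03681

0.037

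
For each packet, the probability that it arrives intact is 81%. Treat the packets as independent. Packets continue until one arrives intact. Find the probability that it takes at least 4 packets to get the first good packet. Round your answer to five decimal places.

Y = number of packets to the first success; geometric, p = 0.81.
P(Y > 3) = P(first 3 all fail) = (1−p)^3 = 0.0068590

0.00686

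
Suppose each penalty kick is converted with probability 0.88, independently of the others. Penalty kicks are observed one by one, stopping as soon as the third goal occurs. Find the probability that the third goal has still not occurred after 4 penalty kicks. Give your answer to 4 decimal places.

0.0732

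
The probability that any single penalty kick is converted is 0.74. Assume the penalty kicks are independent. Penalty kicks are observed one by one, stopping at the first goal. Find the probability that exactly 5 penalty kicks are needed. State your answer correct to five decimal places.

Geometric (trials to first success), p = 0.74.
P(Y = 5) = (1−p)^4 · p = 0.0045698 · 0.74 = 0.0033816

0.00338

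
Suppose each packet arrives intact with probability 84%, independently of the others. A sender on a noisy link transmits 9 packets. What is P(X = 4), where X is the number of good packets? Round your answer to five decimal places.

0.00658

X ~ Binomial(n=9, p=0.84).
P(X=4) = C(9,4) · p^4 · (1−p)^5
= 126 · 0.49787 · 0.00010486 = 0.0065779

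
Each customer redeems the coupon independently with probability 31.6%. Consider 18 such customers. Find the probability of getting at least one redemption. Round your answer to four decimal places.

P(at least one) = 1 − P(none) = 1 − (1 − 0.316)^18
= 1 − 0.001074 = 0.998926

0.9989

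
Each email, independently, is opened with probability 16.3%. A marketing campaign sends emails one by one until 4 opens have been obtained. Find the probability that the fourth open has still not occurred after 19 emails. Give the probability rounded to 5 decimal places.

0.62406

Needing more than 19 emails ⇔ fewer than 4 successes in the first 19. With X ~ Binomial(19, 0.163), P(Y > 19) = P(X ≤ 3).
  k=0: C(19,0)·0.163^0·0.837^19 = 0.0340239
  k=1: C(19,1)·0.163^1·0.837^18 = 0.1258924
  k=2: C(19,2)·0.163^2·0.837^17 = 0.2206501
  k=3: C(19,3)·0.163^3·0.837^16 = 0.2434972
P(X ≤ 3) = 0.6240635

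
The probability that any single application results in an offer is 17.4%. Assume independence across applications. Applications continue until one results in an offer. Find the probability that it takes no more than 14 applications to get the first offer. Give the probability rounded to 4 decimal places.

0.9312

Y = number of applications to the first success; geometric, p = 0.174.
P(Y ≤ 14) = 1 − (1−p)^14 = 1 − 0.068821 = 0.931179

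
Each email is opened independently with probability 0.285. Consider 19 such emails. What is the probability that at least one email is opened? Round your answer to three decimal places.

0.998

P(at least one) = 1 − P(none) = 1 − (1 − 0.285)^19
= 1 − 0.00171 = 0.99829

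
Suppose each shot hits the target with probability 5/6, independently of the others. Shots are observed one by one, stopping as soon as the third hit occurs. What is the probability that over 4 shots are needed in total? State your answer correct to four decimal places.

0.1319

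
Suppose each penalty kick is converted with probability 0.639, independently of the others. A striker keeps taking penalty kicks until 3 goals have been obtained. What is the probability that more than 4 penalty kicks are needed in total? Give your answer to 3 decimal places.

0.457

Needing more than 4 penalty kicks ⇔ fewer than 3 successes in the first 4. With X ~ Binomial(4, 0.639), P(Y > 4) = P(X ≤ 2).
  k=0: C(4,0)·0.639^0·0.361^4 = 0.01698
  k=1: C(4,1)·0.639^1·0.361^3 = 0.12025
  k=2: C(4,2)·0.639^2·0.361^2 = 0.31928
P(X ≤ 2) = 0.45651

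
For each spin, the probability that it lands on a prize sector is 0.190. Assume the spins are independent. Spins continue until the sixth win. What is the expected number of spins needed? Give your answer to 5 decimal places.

31.57895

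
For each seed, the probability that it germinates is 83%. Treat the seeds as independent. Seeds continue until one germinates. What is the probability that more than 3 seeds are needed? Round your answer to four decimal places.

0.0049

Y = number of seeds to the first success; geometric, p = 0.83.
P(Y > 3) = P(first 3 all fail) = (1−p)^3 = 0.004913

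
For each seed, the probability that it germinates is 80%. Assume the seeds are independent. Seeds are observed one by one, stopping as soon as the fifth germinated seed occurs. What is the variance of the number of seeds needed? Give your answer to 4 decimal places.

1.5625

Y = total seeds until the fifth success; negative binomial with r=5, p=0.80.
Var(Y) = r(1−p)/p² = 5·0.20 / 0.80² = 1.562500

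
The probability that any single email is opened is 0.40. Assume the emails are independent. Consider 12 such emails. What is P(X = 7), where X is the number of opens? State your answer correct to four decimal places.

0.1009

X ~ Binomial(n=12, p=0.40).
P(X=7) = C(12,7) · p^7 · (1−p)^5
= 792 · 0.0016384 · 0.07776 = 0.100902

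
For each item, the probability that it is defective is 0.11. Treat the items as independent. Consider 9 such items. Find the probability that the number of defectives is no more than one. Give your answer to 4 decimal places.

0.7401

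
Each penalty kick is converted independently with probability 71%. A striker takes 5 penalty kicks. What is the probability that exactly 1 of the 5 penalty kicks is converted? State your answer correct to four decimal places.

X ~ Binomial(n=5, p=0.71).
P(X=1) = C(5,1) · p^1 · (1−p)^4
= 5 · 0.71 · 0.0070728 = 0.025108

0.0251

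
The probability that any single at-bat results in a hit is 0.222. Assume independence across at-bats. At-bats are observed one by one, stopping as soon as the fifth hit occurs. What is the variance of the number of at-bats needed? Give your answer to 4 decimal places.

Y = total at-bats until the fifth success; negative binomial with r=5, p=0.222.
Var(Y) = r(1−p)/p² = 5·0.778 / 0.222² = 78.930282

78.9303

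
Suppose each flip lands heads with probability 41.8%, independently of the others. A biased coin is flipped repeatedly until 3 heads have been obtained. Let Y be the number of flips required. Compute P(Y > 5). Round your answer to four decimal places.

0.6510

Needing more than 5 flips ⇔ fewer than 3 successes in the first 5. With X ~ Binomial(5, 0.418), P(Y > 5) = P(X ≤ 2).
  k=0: C(5,0)·0.418^0·0.582^5 = 0.066775
  k=1: C(5,1)·0.418^1·0.582^4 = 0.239794
  k=2: C(5,2)·0.418^2·0.582^3 = 0.344446
P(X ≤ 2) = 0.651015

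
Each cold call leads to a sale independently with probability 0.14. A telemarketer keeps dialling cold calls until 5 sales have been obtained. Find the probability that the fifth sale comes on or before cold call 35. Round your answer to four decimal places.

0.5540

Finishing within 35 cold calls ⇔ at least 5 successes in the first 35. With X ~ Binomial(35, 0.14), P(Y ≤ 35) = 1 − P(X ≤ 4).
  k=0: C(35,0)·0.14^0·0.86^35 = 0.005099
  k=1: C(35,1)·0.14^1·0.86^34 = 0.029050
  k=2: C(35,2)·0.14^2·0.86^33 = 0.080394
  k=3: C(35,3)·0.14^3·0.86^32 = 0.143961
  k=4: C(35,4)·0.14^4·0.86^31 = 0.187484
1 − 0.445987 = 0.554013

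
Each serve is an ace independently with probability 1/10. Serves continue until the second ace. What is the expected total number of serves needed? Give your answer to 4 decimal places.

Y = total serves until the second success; negative binomial with r=2, p=0.10.
E[Y] = r / p = 2 / 0.10 = 20.000000

20.0000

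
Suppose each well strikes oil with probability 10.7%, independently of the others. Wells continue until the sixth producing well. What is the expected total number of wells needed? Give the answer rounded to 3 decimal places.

Y = total wells until the sixth success; negative binomial with r=6, p=0.107.
E[Y] = r / p = 6 / 0.107 = 56.07477

56.075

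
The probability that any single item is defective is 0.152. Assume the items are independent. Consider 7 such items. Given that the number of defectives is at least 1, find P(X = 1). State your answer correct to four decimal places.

0.5779

X ~ Binomial(7, 0.152). Want P(X=1 | X≥1) = P(X=1) / P(X≥1).
P(X=1) = C(7,1)·0.152^1·0.848^6 = 0.395655
P(X≥1) = 1 − 0.315334 = 0.684666
Ratio = 0.395655 / 0.684666 = 0.577881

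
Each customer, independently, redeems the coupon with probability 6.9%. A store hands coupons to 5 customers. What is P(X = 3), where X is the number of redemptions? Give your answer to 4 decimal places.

X ~ Binomial(n=5, p=0.069).
P(X=3) = C(5,3) · p^3 · (1−p)^2
= 10 · 0.00032851 · 0.86676 = 0.002847

0.0028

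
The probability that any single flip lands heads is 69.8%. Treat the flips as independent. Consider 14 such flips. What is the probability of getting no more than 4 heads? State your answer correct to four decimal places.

0.0018

X ~ Binomial(14, 0.698); P(X ≤ 4) = Σ C(14,k) p^k (1−p)^(14−k) over k:
  k=0: C(14,0)·0.698^0·0.302^14 = 0.000000
  k=1: C(14,1)·0.698^1·0.302^13 = 0.000002
  k=2: C(14,2)·0.698^2·0.302^12 = 0.000026
  k=3: C(14,3)·0.698^3·0.302^11 = 0.000236
  k=4: C(14,4)·0.698^4·0.302^10 = 0.001499
Total = 0.001763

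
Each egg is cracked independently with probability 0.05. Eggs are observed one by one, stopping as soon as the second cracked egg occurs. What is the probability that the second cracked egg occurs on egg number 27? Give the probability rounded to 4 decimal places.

0.0180

Y = trial on which the second success occurs; negative binomial, r=2, p=0.05.
P(Y=27) = C(26,1) · p^2 · (1−p)^25
= 26 · 0.0025 · 0.27739 = 0.018030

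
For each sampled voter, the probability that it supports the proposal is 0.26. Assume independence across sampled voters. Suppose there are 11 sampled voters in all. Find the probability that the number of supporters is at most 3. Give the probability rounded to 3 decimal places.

0.685

X ~ Binomial(11, 0.26); P(X ≤ 3) = Σ C(11,k) p^k (1−p)^(11−k) over k:
  k=0: C(11,0)·0.26^0·0.74^11 = 0.03644
  k=1: C(11,1)·0.26^1·0.74^10 = 0.14083
  k=2: C(11,2)·0.26^2·0.74^9 = 0.24740
  k=3: C(11,3)·0.26^3·0.74^8 = 0.26077
Total = 0.68543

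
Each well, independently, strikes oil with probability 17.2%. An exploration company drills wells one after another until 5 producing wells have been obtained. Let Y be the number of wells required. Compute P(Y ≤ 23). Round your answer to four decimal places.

Finishing within 23 wells ⇔ at least 5 successes in the first 23. With X ~ Binomial(23, 0.172), P(Y ≤ 23) = 1 − P(X ≤ 4).
  k=0: C(23,0)·0.172^0·0.828^23 = 0.013023
  k=1: C(23,1)·0.172^1·0.828^22 = 0.062219
  k=2: C(23,2)·0.172^2·0.828^21 = 0.142172
  k=3: C(23,3)·0.172^3·0.828^20 = 0.206733
  k=4: C(23,4)·0.172^4·0.828^19 = 0.214723
1 − 0.638870 = 0.361130

0.3611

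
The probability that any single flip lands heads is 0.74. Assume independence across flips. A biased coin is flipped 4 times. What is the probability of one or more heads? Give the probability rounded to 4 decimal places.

P(at least one) = 1 − P(none) = 1 − (1 − 0.74)^4
= 1 − 0.004570 = 0.995430

0.9954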